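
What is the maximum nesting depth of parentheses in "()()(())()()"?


Input: "()()(())()()"
Tracking depth:
  Position 0 '(': depth becomes 1
  Position 1 ')': depth becomes 0
  Position 2 '(': depth becomes 1
  Position 3 ')': depth becomes 0
  Position 4 '(': depth becomes 1
  Position 5 '(': depth becomes 2
  Position 6 ')': depth becomes 1
  Position 7 ')': depth becomes 0
  Position 8 '(': depth becomes 1
  Position 9 ')': depth becomes 0
  Position 10 '(': depth becomes 1
  Position 11 ')': depth becomes 0
Maximum depth reached: 2

2


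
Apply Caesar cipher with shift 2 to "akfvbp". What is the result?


Caesar cipher: shift "akfvbp" by 2
  'a' (pos 0) + 2 = pos 2 = 'c'
  'k' (pos 10) + 2 = pos 12 = 'm'
  'f' (pos 5) + 2 = pos 7 = 'h'
  'v' (pos 21) + 2 = pos 23 = 'x'
  'b' (pos 1) + 2 = pos 3 = 'd'
  'p' (pos 15) + 2 = pos 17 = 'r'
Result: cmhxdr

cmhxdr


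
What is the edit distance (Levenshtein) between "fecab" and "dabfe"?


Computing edit distance: "fecab" -> "dabfe"
DP table:
           d    a    b    f    e
      0    1    2    3    4    5
  f   1    1    2    3    3    4
  e   2    2    2    3    4    3
  c   3    3    3    3    4    4
  a   4    4    3    4    4    5
  b   5    5    4    3    4    5
Edit distance = dp[5][5] = 5

5


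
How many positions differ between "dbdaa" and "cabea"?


Comparing "dbdaa" and "cabea" position by position:
  Position 0: 'd' vs 'c' => DIFFER
  Position 1: 'b' vs 'a' => DIFFER
  Position 2: 'd' vs 'b' => DIFFER
  Position 3: 'a' vs 'e' => DIFFER
  Position 4: 'a' vs 'a' => same
Positions that differ: 4

4


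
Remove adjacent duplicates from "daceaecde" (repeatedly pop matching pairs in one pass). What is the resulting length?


Input: daceaecde
Stack-based adjacent duplicate removal:
  Read 'd': push. Stack: d
  Read 'a': push. Stack: da
  Read 'c': push. Stack: dac
  Read 'e': push. Stack: dace
  Read 'a': push. Stack: dacea
  Read 'e': push. Stack: daceae
  Read 'c': push. Stack: daceaec
  Read 'd': push. Stack: daceaecd
  Read 'e': push. Stack: daceaecde
Final stack: "daceaecde" (length 9)

9


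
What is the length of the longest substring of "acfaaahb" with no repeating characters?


Input: "acfaaahb"
Sliding window (track last position of each char):
  Position 0 ('a'): window [0,0] length 1 -- new best
  Position 1 ('c'): window [0,1] length 2 -- new best
  Position 2 ('f'): window [0,2] length 3 -- new best
  Position 3 ('a'): repeat (last at 0), move window start to 1
  Position 3 ('a'): window [1,3] length 3
  Position 4 ('a'): repeat (last at 3), move window start to 4
  Position 4 ('a'): window [4,4] length 1
  Position 5 ('a'): repeat (last at 4), move window start to 5
  Position 5 ('a'): window [5,5] length 1
  Position 6 ('h'): window [5,6] length 2
  Position 7 ('b'): window [5,7] length 3
Longest substring with no repeats: "acf" with length 3

3


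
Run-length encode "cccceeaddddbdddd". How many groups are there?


Input: cccceeaddddbdddd
Scanning for consecutive runs:
  Group 1: 'c' x 4 (positions 0-3)
  Group 2: 'e' x 2 (positions 4-5)
  Group 3: 'a' x 1 (positions 6-6)
  Group 4: 'd' x 4 (positions 7-10)
  Group 5: 'b' x 1 (positions 11-11)
  Group 6: 'd' x 4 (positions 12-15)
Total groups: 6

6


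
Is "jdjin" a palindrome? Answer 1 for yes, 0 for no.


Input: jdjin
Reversed: nijdj
  Compare pos 0 ('j') with pos 4 ('n'): MISMATCH
  Compare pos 1 ('d') with pos 3 ('i'): MISMATCH
Result: not a palindrome

0


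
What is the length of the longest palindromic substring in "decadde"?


Input: "decadde"
Checking substrings for palindromes:
  [4:6] "dd" (len 2) => palindrome
Longest palindromic substring: "dd" with length 2

2


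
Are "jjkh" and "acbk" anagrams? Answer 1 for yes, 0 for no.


Strings: "jjkh", "acbk"
Sorted first:  hjjk
Sorted second: abck
Differ at position 0: 'h' vs 'a' => not anagrams

0


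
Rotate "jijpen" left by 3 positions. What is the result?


Input: "jijpen", rotate left by 3
First 3 characters: "jij"
Remaining characters: "pen"
Concatenate remaining + first: "pen" + "jij" = "penjij"

penjij


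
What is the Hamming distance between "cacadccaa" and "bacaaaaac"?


Comparing "cacadccaa" and "bacaaaaac" position by position:
  Position 0: 'c' vs 'b' => differ
  Position 1: 'a' vs 'a' => same
  Position 2: 'c' vs 'c' => same
  Position 3: 'a' vs 'a' => same
  Position 4: 'd' vs 'a' => differ
  Position 5: 'c' vs 'a' => differ
  Position 6: 'c' vs 'a' => differ
  Position 7: 'a' vs 'a' => same
  Position 8: 'a' vs 'c' => differ
Total differences (Hamming distance): 5

5


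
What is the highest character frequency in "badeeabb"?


Input: badeeabb
Character counts:
  'a': 2
  'b': 3
  'd': 1
  'e': 2
Maximum frequency: 3

3


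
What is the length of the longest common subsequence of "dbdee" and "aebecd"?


LCS of "dbdee" and "aebecd"
DP table:
           a    e    b    e    c    d
      0    0    0    0    0    0    0
  d   0    0    0    0    0    0    1
  b   0    0    0    1    1    1    1
  d   0    0    0    1    1    1    2
  e   0    0    1    1    2    2    2
  e   0    0    1    1    2    2    2
LCS length = dp[5][6] = 2

2


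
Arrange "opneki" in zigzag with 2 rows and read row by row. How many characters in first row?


Zigzag "opneki" into 2 rows:
Placing characters:
  'o' => row 0
  'p' => row 1
  'n' => row 0
  'e' => row 1
  'k' => row 0
  'i' => row 1
Rows:
  Row 0: "onk"
  Row 1: "pei"
First row length: 3

3


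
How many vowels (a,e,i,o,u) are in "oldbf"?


Input: oldbf
Checking each character:
  'o' at position 0: vowel (running total: 1)
  'l' at position 1: consonant
  'd' at position 2: consonant
  'b' at position 3: consonant
  'f' at position 4: consonant
Total vowels: 1

1


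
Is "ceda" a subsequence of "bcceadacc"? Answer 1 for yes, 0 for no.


Check if "ceda" is a subsequence of "bcceadacc"
Greedy scan:
  Position 0 ('b'): no match needed
  Position 1 ('c'): matches sub[0] = 'c'
  Position 2 ('c'): no match needed
  Position 3 ('e'): matches sub[1] = 'e'
  Position 4 ('a'): no match needed
  Position 5 ('d'): matches sub[2] = 'd'
  Position 6 ('a'): matches sub[3] = 'a'
  Position 7 ('c'): no match needed
  Position 8 ('c'): no match needed
All 4 characters matched => is a subsequence

1


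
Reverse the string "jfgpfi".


Input: jfgpfi
Reading characters right to left:
  Position 5: 'i'
  Position 4: 'f'
  Position 3: 'p'
  Position 2: 'g'
  Position 1: 'f'
  Position 0: 'j'
Reversed: ifpgfj

ifpgfj


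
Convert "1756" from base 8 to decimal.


Input: "1756" in base 8
Positional expansion:
  Digit '1' (value 1) x 8^3 = 512
  Digit '7' (value 7) x 8^2 = 448
  Digit '5' (value 5) x 8^1 = 40
  Digit '6' (value 6) x 8^0 = 6
Sum = 1006

1006


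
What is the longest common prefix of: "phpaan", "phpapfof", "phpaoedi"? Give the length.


Words: phpaan, phpapfof, phpaoedi
  Position 0: all 'p' => match
  Position 1: all 'h' => match
  Position 2: all 'p' => match
  Position 3: all 'a' => match
  Position 4: ('a', 'p', 'o') => mismatch, stop
LCP = "phpa" (length 4)

4


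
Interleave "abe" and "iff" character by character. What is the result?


Interleaving "abe" and "iff":
  Position 0: 'a' from first, 'i' from second => "ai"
  Position 1: 'b' from first, 'f' from second => "bf"
  Position 2: 'e' from first, 'f' from second => "ef"
Result: aibfef

aibfef


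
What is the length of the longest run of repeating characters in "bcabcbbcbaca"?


Input: "bcabcbbcbaca"
Scanning for longest run:
  Position 1 ('c'): new char, reset run to 1
  Position 2 ('a'): new char, reset run to 1
  Position 3 ('b'): new char, reset run to 1
  Position 4 ('c'): new char, reset run to 1
  Position 5 ('b'): new char, reset run to 1
  Position 6 ('b'): continues run of 'b', length=2
  Position 7 ('c'): new char, reset run to 1
  Position 8 ('b'): new char, reset run to 1
  Position 9 ('a'): new char, reset run to 1
  Position 10 ('c'): new char, reset run to 1
  Position 11 ('a'): new char, reset run to 1
Longest run: 'b' with length 2

2


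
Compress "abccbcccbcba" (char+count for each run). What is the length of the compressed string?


Input: abccbcccbcba
Runs:
  'a' x 1 => "a1"
  'b' x 1 => "b1"
  'c' x 2 => "c2"
  'b' x 1 => "b1"
  'c' x 3 => "c3"
  'b' x 1 => "b1"
  'c' x 1 => "c1"
  'b' x 1 => "b1"
  'a' x 1 => "a1"
Compressed: "a1b1c2b1c3b1c1b1a1"
Compressed length: 18

18


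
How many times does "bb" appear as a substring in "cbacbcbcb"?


Searching for "bb" in "cbacbcbcb"
Scanning each position:
  Position 0: "cb" => no
  Position 1: "ba" => no
  Position 2: "ac" => no
  Position 3: "cb" => no
  Position 4: "bc" => no
  Position 5: "cb" => no
  Position 6: "bc" => no
  Position 7: "cb" => no
Total occurrences: 0

0


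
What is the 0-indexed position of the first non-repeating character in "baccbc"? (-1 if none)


Input: baccbc
Character frequencies:
  'a': 1
  'b': 2
  'c': 3
Scanning left to right for freq == 1:
  Position 0 ('b'): freq=2, skip
  Position 1 ('a'): unique! => answer = 1

1


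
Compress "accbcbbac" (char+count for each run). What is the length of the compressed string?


Input: accbcbbac
Runs:
  'a' x 1 => "a1"
  'c' x 2 => "c2"
  'b' x 1 => "b1"
  'c' x 1 => "c1"
  'b' x 2 => "b2"
  'a' x 1 => "a1"
  'c' x 1 => "c1"
Compressed: "a1c2b1c1b2a1c1"
Compressed length: 14

14


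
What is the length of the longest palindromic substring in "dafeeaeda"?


Input: "dafeeaeda"
Checking substrings for palindromes:
  [4:7] "eae" (len 3) => palindrome
  [3:5] "ee" (len 2) => palindrome
Longest palindromic substring: "eae" with length 3

3


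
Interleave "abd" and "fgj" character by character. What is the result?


Interleaving "abd" and "fgj":
  Position 0: 'a' from first, 'f' from second => "af"
  Position 1: 'b' from first, 'g' from second => "bg"
  Position 2: 'd' from first, 'j' from second => "dj"
Result: afbgdj

afbgdj


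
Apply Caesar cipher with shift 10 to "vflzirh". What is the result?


Caesar cipher: shift "vflzirh" by 10
  'v' (pos 21) + 10 = pos 5 = 'f'
  'f' (pos 5) + 10 = pos 15 = 'p'
  'l' (pos 11) + 10 = pos 21 = 'v'
  'z' (pos 25) + 10 = pos 9 = 'j'
  'i' (pos 8) + 10 = pos 18 = 's'
  'r' (pos 17) + 10 = pos 1 = 'b'
  'h' (pos 7) + 10 = pos 17 = 'r'
Result: fpvjsbr

fpvjsbr


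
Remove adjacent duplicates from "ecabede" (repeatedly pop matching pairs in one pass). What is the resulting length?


Input: ecabede
Stack-based adjacent duplicate removal:
  Read 'e': push. Stack: e
  Read 'c': push. Stack: ec
  Read 'a': push. Stack: eca
  Read 'b': push. Stack: ecab
  Read 'e': push. Stack: ecabe
  Read 'd': push. Stack: ecabed
  Read 'e': push. Stack: ecabede
Final stack: "ecabede" (length 7)

7


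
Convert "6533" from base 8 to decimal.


Input: "6533" in base 8
Positional expansion:
  Digit '6' (value 6) x 8^3 = 3072
  Digit '5' (value 5) x 8^2 = 320
  Digit '3' (value 3) x 8^1 = 24
  Digit '3' (value 3) x 8^0 = 3
Sum = 3419

3419


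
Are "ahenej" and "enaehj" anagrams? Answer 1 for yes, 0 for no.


Strings: "ahenej", "enaehj"
Sorted first:  aeehjn
Sorted second: aeehjn
Sorted forms match => anagrams

1


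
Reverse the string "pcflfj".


Input: pcflfj
Reading characters right to left:
  Position 5: 'j'
  Position 4: 'f'
  Position 3: 'l'
  Position 2: 'f'
  Position 1: 'c'
  Position 0: 'p'
Reversed: jflfcp

jflfcp


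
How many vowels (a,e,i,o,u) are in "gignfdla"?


Input: gignfdla
Checking each character:
  'g' at position 0: consonant
  'i' at position 1: vowel (running total: 1)
  'g' at position 2: consonant
  'n' at position 3: consonant
  'f' at position 4: consonant
  'd' at position 5: consonant
  'l' at position 6: consonant
  'a' at position 7: vowel (running total: 2)
Total vowels: 2

2


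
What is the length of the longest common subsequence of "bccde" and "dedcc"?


LCS of "bccde" and "dedcc"
DP table:
           d    e    d    c    c
      0    0    0    0    0    0
  b   0    0    0    0    0    0
  c   0    0    0    0    1    1
  c   0    0    0    0    1    2
  d   0    1    1    1    1    2
  e   0    1    2    2    2    2
LCS length = dp[5][5] = 2

2


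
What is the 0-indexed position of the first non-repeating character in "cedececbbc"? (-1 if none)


Input: cedececbbc
Character frequencies:
  'b': 2
  'c': 4
  'd': 1
  'e': 3
Scanning left to right for freq == 1:
  Position 0 ('c'): freq=4, skip
  Position 1 ('e'): freq=3, skip
  Position 2 ('d'): unique! => answer = 2

2


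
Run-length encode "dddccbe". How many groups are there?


Input: dddccbe
Scanning for consecutive runs:
  Group 1: 'd' x 3 (positions 0-2)
  Group 2: 'c' x 2 (positions 3-4)
  Group 3: 'b' x 1 (positions 5-5)
  Group 4: 'e' x 1 (positions 6-6)
Total groups: 4

4


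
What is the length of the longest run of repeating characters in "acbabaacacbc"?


Input: "acbabaacacbc"
Scanning for longest run:
  Position 1 ('c'): new char, reset run to 1
  Position 2 ('b'): new char, reset run to 1
  Position 3 ('a'): new char, reset run to 1
  Position 4 ('b'): new char, reset run to 1
  Position 5 ('a'): new char, reset run to 1
  Position 6 ('a'): continues run of 'a', length=2
  Position 7 ('c'): new char, reset run to 1
  Position 8 ('a'): new char, reset run to 1
  Position 9 ('c'): new char, reset run to 1
  Position 10 ('b'): new char, reset run to 1
  Position 11 ('c'): new char, reset run to 1
Longest run: 'a' with length 2

2


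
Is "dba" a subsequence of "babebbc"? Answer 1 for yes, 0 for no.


Check if "dba" is a subsequence of "babebbc"
Greedy scan:
  Position 0 ('b'): no match needed
  Position 1 ('a'): no match needed
  Position 2 ('b'): no match needed
  Position 3 ('e'): no match needed
  Position 4 ('b'): no match needed
  Position 5 ('b'): no match needed
  Position 6 ('c'): no match needed
Only matched 0/3 characters => not a subsequence

0


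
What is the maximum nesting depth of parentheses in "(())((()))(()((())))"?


Input: "(())((()))(()((())))"
Tracking depth:
  Position 0 '(': depth becomes 1
  Position 1 '(': depth becomes 2
  Position 2 ')': depth becomes 1
  Position 3 ')': depth becomes 0
  Position 4 '(': depth becomes 1
  Position 5 '(': depth becomes 2
  Position 6 '(': depth becomes 3
  Position 7 ')': depth becomes 2
  Position 8 ')': depth becomes 1
  Position 9 ')': depth becomes 0
  Position 10 '(': depth becomes 1
  Position 11 '(': depth becomes 2
  Position 12 ')': depth becomes 1
  Position 13 '(': depth becomes 2
  Position 14 '(': depth becomes 3
  Position 15 '(': depth becomes 4
  Position 16 ')': depth becomes 3
  Position 17 ')': depth becomes 2
  Position 18 ')': depth becomes 1
  Position 19 ')': depth becomes 0
Maximum depth reached: 4

4


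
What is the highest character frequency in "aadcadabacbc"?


Input: aadcadabacbc
Character counts:
  'a': 5
  'b': 2
  'c': 3
  'd': 2
Maximum frequency: 5

5


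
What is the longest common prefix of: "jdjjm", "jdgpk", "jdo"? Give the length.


Words: jdjjm, jdgpk, jdo
  Position 0: all 'j' => match
  Position 1: all 'd' => match
  Position 2: ('j', 'g', 'o') => mismatch, stop
LCP = "jd" (length 2)

2


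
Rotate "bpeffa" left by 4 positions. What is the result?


Input: "bpeffa", rotate left by 4
First 4 characters: "bpef"
Remaining characters: "fa"
Concatenate remaining + first: "fa" + "bpef" = "fabpef"

fabpef


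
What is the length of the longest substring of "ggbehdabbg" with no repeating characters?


Input: "ggbehdabbg"
Sliding window (track last position of each char):
  Position 0 ('g'): window [0,0] length 1 -- new best
  Position 1 ('g'): repeat (last at 0), move window start to 1
  Position 1 ('g'): window [1,1] length 1
  Position 2 ('b'): window [1,2] length 2 -- new best
  Position 3 ('e'): window [1,3] length 3 -- new best
  Position 4 ('h'): window [1,4] length 4 -- new best
  Position 5 ('d'): window [1,5] length 5 -- new best
  Position 6 ('a'): window [1,6] length 6 -- new best
  Position 7 ('b'): repeat (last at 2), move window start to 3
  Position 7 ('b'): window [3,7] length 5
  Position 8 ('b'): repeat (last at 7), move window start to 8
  Position 8 ('b'): window [8,8] length 1
  Position 9 ('g'): window [8,9] length 2
Longest substring with no repeats: "gbehda" with length 6

6


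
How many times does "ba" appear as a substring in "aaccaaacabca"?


Searching for "ba" in "aaccaaacabca"
Scanning each position:
  Position 0: "aa" => no
  Position 1: "ac" => no
  Position 2: "cc" => no
  Position 3: "ca" => no
  Position 4: "aa" => no
  Position 5: "aa" => no
  Position 6: "ac" => no
  Position 7: "ca" => no
  Position 8: "ab" => no
  Position 9: "bc" => no
  Position 10: "ca" => no
Total occurrences: 0

0


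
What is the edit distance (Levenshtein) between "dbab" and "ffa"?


Computing edit distance: "dbab" -> "ffa"
DP table:
           f    f    a
      0    1    2    3
  d   1    1    2    3
  b   2    2    2    3
  a   3    3    3    2
  b   4    4    4    3
Edit distance = dp[4][3] = 3

3


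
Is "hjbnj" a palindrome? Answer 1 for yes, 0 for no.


Input: hjbnj
Reversed: jnbjh
  Compare pos 0 ('h') with pos 4 ('j'): MISMATCH
  Compare pos 1 ('j') with pos 3 ('n'): MISMATCH
Result: not a palindrome

0


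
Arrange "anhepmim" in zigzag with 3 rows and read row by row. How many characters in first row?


Zigzag "anhepmim" into 3 rows:
Placing characters:
  'a' => row 0
  'n' => row 1
  'h' => row 2
  'e' => row 1
  'p' => row 0
  'm' => row 1
  'i' => row 2
  'm' => row 1
Rows:
  Row 0: "ap"
  Row 1: "nemm"
  Row 2: "hi"
First row length: 2

2


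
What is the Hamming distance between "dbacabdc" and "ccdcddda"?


Comparing "dbacabdc" and "ccdcddda" position by position:
  Position 0: 'd' vs 'c' => differ
  Position 1: 'b' vs 'c' => differ
  Position 2: 'a' vs 'd' => differ
  Position 3: 'c' vs 'c' => same
  Position 4: 'a' vs 'd' => differ
  Position 5: 'b' vs 'd' => differ
  Position 6: 'd' vs 'd' => same
  Position 7: 'c' vs 'a' => differ
Total differences (Hamming distance): 6

6


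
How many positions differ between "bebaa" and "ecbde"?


Comparing "bebaa" and "ecbde" position by position:
  Position 0: 'b' vs 'e' => DIFFER
  Position 1: 'e' vs 'c' => DIFFER
  Position 2: 'b' vs 'b' => same
  Position 3: 'a' vs 'd' => DIFFER
  Position 4: 'a' vs 'e' => DIFFER
Positions that differ: 4

4


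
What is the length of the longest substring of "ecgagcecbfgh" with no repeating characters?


Input: "ecgagcecbfgh"
Sliding window (track last position of each char):
  Position 0 ('e'): window [0,0] length 1 -- new best
  Position 1 ('c'): window [0,1] length 2 -- new best
  Position 2 ('g'): window [0,2] length 3 -- new best
  Position 3 ('a'): window [0,3] length 4 -- new best
  Position 4 ('g'): repeat (last at 2), move window start to 3
  Position 4 ('g'): window [3,4] length 2
  Position 5 ('c'): window [3,5] length 3
  Position 6 ('e'): window [3,6] length 4
  Position 7 ('c'): repeat (last at 5), move window start to 6
  Position 7 ('c'): window [6,7] length 2
  Position 8 ('b'): window [6,8] length 3
  Position 9 ('f'): window [6,9] length 4
  Position 10 ('g'): window [6,10] length 5 -- new best
  Position 11 ('h'): window [6,11] length 6 -- new best
Longest substring with no repeats: "ecbfgh" with length 6

6


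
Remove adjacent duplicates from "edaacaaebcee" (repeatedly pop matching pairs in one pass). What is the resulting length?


Input: edaacaaebcee
Stack-based adjacent duplicate removal:
  Read 'e': push. Stack: e
  Read 'd': push. Stack: ed
  Read 'a': push. Stack: eda
  Read 'a': matches stack top 'a' => pop. Stack: ed
  Read 'c': push. Stack: edc
  Read 'a': push. Stack: edca
  Read 'a': matches stack top 'a' => pop. Stack: edc
  Read 'e': push. Stack: edce
  Read 'b': push. Stack: edceb
  Read 'c': push. Stack: edcebc
  Read 'e': push. Stack: edcebce
  Read 'e': matches stack top 'e' => pop. Stack: edcebc
Final stack: "edcebc" (length 6)

6


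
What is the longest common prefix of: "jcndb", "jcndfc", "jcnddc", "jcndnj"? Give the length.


Words: jcndb, jcndfc, jcnddc, jcndnj
  Position 0: all 'j' => match
  Position 1: all 'c' => match
  Position 2: all 'n' => match
  Position 3: all 'd' => match
  Position 4: ('b', 'f', 'd', 'n') => mismatch, stop
LCP = "jcnd" (length 4)

4


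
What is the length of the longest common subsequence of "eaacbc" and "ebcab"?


LCS of "eaacbc" and "ebcab"
DP table:
           e    b    c    a    b
      0    0    0    0    0    0
  e   0    1    1    1    1    1
  a   0    1    1    1    2    2
  a   0    1    1    1    2    2
  c   0    1    1    2    2    2
  b   0    1    2    2    2    3
  c   0    1    2    3    3    3
LCS length = dp[6][5] = 3

3


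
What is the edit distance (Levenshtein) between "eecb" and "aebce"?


Computing edit distance: "eecb" -> "aebce"
DP table:
           a    e    b    c    e
      0    1    2    3    4    5
  e   1    1    1    2    3    4
  e   2    2    1    2    3    3
  c   3    3    2    2    2    3
  b   4    4    3    2    3    3
Edit distance = dp[4][5] = 3

3


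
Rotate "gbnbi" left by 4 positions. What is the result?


Input: "gbnbi", rotate left by 4
First 4 characters: "gbnb"
Remaining characters: "i"
Concatenate remaining + first: "i" + "gbnb" = "igbnb"

igbnb


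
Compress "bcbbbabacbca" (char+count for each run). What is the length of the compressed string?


Input: bcbbbabacbca
Runs:
  'b' x 1 => "b1"
  'c' x 1 => "c1"
  'b' x 3 => "b3"
  'a' x 1 => "a1"
  'b' x 1 => "b1"
  'a' x 1 => "a1"
  'c' x 1 => "c1"
  'b' x 1 => "b1"
  'c' x 1 => "c1"
  'a' x 1 => "a1"
Compressed: "b1c1b3a1b1a1c1b1c1a1"
Compressed length: 20

20


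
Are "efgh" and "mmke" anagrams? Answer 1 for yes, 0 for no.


Strings: "efgh", "mmke"
Sorted first:  efgh
Sorted second: ekmm
Differ at position 1: 'f' vs 'k' => not anagrams

0


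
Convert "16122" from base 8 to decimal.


Input: "16122" in base 8
Positional expansion:
  Digit '1' (value 1) x 8^4 = 4096
  Digit '6' (value 6) x 8^3 = 3072
  Digit '1' (value 1) x 8^2 = 64
  Digit '2' (value 2) x 8^1 = 16
  Digit '2' (value 2) x 8^0 = 2
Sum = 7250

7250


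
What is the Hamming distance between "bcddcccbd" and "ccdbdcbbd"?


Comparing "bcddcccbd" and "ccdbdcbbd" position by position:
  Position 0: 'b' vs 'c' => differ
  Position 1: 'c' vs 'c' => same
  Position 2: 'd' vs 'd' => same
  Position 3: 'd' vs 'b' => differ
  Position 4: 'c' vs 'd' => differ
  Position 5: 'c' vs 'c' => same
  Position 6: 'c' vs 'b' => differ
  Position 7: 'b' vs 'b' => same
  Position 8: 'd' vs 'd' => same
Total differences (Hamming distance): 4

4


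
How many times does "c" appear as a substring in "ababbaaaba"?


Searching for "c" in "ababbaaaba"
Scanning each position:
  Position 0: "a" => no
  Position 1: "b" => no
  Position 2: "a" => no
  Position 3: "b" => no
  Position 4: "b" => no
  Position 5: "a" => no
  Position 6: "a" => no
  Position 7: "a" => no
  Position 8: "b" => no
  Position 9: "a" => no
Total occurrences: 0

0


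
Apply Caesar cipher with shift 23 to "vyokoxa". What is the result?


Caesar cipher: shift "vyokoxa" by 23
  'v' (pos 21) + 23 = pos 18 = 's'
  'y' (pos 24) + 23 = pos 21 = 'v'
  'o' (pos 14) + 23 = pos 11 = 'l'
  'k' (pos 10) + 23 = pos 7 = 'h'
  'o' (pos 14) + 23 = pos 11 = 'l'
  'x' (pos 23) + 23 = pos 20 = 'u'
  'a' (pos 0) + 23 = pos 23 = 'x'
Result: svlhlux

svlhlux


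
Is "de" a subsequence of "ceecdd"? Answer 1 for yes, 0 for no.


Check if "de" is a subsequence of "ceecdd"
Greedy scan:
  Position 0 ('c'): no match needed
  Position 1 ('e'): no match needed
  Position 2 ('e'): no match needed
  Position 3 ('c'): no match needed
  Position 4 ('d'): matches sub[0] = 'd'
  Position 5 ('d'): no match needed
Only matched 1/2 characters => not a subsequence

0


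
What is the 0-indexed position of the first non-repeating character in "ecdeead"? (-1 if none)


Input: ecdeead
Character frequencies:
  'a': 1
  'c': 1
  'd': 2
  'e': 3
Scanning left to right for freq == 1:
  Position 0 ('e'): freq=3, skip
  Position 1 ('c'): unique! => answer = 1

1


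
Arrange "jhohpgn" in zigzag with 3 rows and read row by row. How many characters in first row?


Zigzag "jhohpgn" into 3 rows:
Placing characters:
  'j' => row 0
  'h' => row 1
  'o' => row 2
  'h' => row 1
  'p' => row 0
  'g' => row 1
  'n' => row 2
Rows:
  Row 0: "jp"
  Row 1: "hhg"
  Row 2: "on"
First row length: 2

2


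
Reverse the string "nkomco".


Input: nkomco
Reading characters right to left:
  Position 5: 'o'
  Position 4: 'c'
  Position 3: 'm'
  Position 2: 'o'
  Position 1: 'k'
  Position 0: 'n'
Reversed: ocmokn

ocmokn


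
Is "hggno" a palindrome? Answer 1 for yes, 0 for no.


Input: hggno
Reversed: onggh
  Compare pos 0 ('h') with pos 4 ('o'): MISMATCH
  Compare pos 1 ('g') with pos 3 ('n'): MISMATCH
Result: not a palindrome

0


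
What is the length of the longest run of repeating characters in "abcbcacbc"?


Input: "abcbcacbc"
Scanning for longest run:
  Position 1 ('b'): new char, reset run to 1
  Position 2 ('c'): new char, reset run to 1
  Position 3 ('b'): new char, reset run to 1
  Position 4 ('c'): new char, reset run to 1
  Position 5 ('a'): new char, reset run to 1
  Position 6 ('c'): new char, reset run to 1
  Position 7 ('b'): new char, reset run to 1
  Position 8 ('c'): new char, reset run to 1
Longest run: 'a' with length 1

1


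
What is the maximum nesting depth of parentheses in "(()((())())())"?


Input: "(()((())())())"
Tracking depth:
  Position 0 '(': depth becomes 1
  Position 1 '(': depth becomes 2
  Position 2 ')': depth becomes 1
  Position 3 '(': depth becomes 2
  Position 4 '(': depth becomes 3
  Position 5 '(': depth becomes 4
  Position 6 ')': depth becomes 3
  Position 7 ')': depth becomes 2
  Position 8 '(': depth becomes 3
  Position 9 ')': depth becomes 2
  Position 10 ')': depth becomes 1
  Position 11 '(': depth becomes 2
  Position 12 ')': depth becomes 1
  Position 13 ')': depth becomes 0
Maximum depth reached: 4

4


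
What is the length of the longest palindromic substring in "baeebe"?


Input: "baeebe"
Checking substrings for palindromes:
  [3:6] "ebe" (len 3) => palindrome
  [2:4] "ee" (len 2) => palindrome
Longest palindromic substring: "ebe" with length 3

3


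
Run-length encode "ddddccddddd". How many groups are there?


Input: ddddccddddd
Scanning for consecutive runs:
  Group 1: 'd' x 4 (positions 0-3)
  Group 2: 'c' x 2 (positions 4-5)
  Group 3: 'd' x 5 (positions 6-10)
Total groups: 3

3


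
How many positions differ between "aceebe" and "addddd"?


Comparing "aceebe" and "addddd" position by position:
  Position 0: 'a' vs 'a' => same
  Position 1: 'c' vs 'd' => DIFFER
  Position 2: 'e' vs 'd' => DIFFER
  Position 3: 'e' vs 'd' => DIFFER
  Position 4: 'b' vs 'd' => DIFFER
  Position 5: 'e' vs 'd' => DIFFER
Positions that differ: 5

5


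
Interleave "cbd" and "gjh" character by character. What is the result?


Interleaving "cbd" and "gjh":
  Position 0: 'c' from first, 'g' from second => "cg"
  Position 1: 'b' from first, 'j' from second => "bj"
  Position 2: 'd' from first, 'h' from second => "dh"
Result: cgbjdh

cgbjdh


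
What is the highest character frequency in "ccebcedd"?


Input: ccebcedd
Character counts:
  'b': 1
  'c': 3
  'd': 2
  'e': 2
Maximum frequency: 3

3


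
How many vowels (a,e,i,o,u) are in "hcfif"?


Input: hcfif
Checking each character:
  'h' at position 0: consonant
  'c' at position 1: consonant
  'f' at position 2: consonant
  'i' at position 3: vowel (running total: 1)
  'f' at position 4: consonant
Total vowels: 1

1


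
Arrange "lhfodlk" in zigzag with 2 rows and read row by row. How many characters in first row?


Zigzag "lhfodlk" into 2 rows:
Placing characters:
  'l' => row 0
  'h' => row 1
  'f' => row 0
  'o' => row 1
  'd' => row 0
  'l' => row 1
  'k' => row 0
Rows:
  Row 0: "lfdk"
  Row 1: "hol"
First row length: 4

4


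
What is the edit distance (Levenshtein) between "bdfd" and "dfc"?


Computing edit distance: "bdfd" -> "dfc"
DP table:
           d    f    c
      0    1    2    3
  b   1    1    2    3
  d   2    1    2    3
  f   3    2    1    2
  d   4    3    2    2
Edit distance = dp[4][3] = 2

2


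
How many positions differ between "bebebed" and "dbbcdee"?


Comparing "bebebed" and "dbbcdee" position by position:
  Position 0: 'b' vs 'd' => DIFFER
  Position 1: 'e' vs 'b' => DIFFER
  Position 2: 'b' vs 'b' => same
  Position 3: 'e' vs 'c' => DIFFER
  Position 4: 'b' vs 'd' => DIFFER
  Position 5: 'e' vs 'e' => same
  Position 6: 'd' vs 'e' => DIFFER
Positions that differ: 5

5


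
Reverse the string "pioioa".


Input: pioioa
Reading characters right to left:
  Position 5: 'a'
  Position 4: 'o'
  Position 3: 'i'
  Position 2: 'o'
  Position 1: 'i'
  Position 0: 'p'
Reversed: aoioip

aoioip


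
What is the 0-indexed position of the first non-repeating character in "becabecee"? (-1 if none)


Input: becabecee
Character frequencies:
  'a': 1
  'b': 2
  'c': 2
  'e': 4
Scanning left to right for freq == 1:
  Position 0 ('b'): freq=2, skip
  Position 1 ('e'): freq=4, skip
  Position 2 ('c'): freq=2, skip
  Position 3 ('a'): unique! => answer = 3

3


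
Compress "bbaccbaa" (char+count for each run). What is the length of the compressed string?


Input: bbaccbaa
Runs:
  'b' x 2 => "b2"
  'a' x 1 => "a1"
  'c' x 2 => "c2"
  'b' x 1 => "b1"
  'a' x 2 => "a2"
Compressed: "b2a1c2b1a2"
Compressed length: 10

10


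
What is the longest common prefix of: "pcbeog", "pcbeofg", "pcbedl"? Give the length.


Words: pcbeog, pcbeofg, pcbedl
  Position 0: all 'p' => match
  Position 1: all 'c' => match
  Position 2: all 'b' => match
  Position 3: all 'e' => match
  Position 4: ('o', 'o', 'd') => mismatch, stop
LCP = "pcbe" (length 4)

4


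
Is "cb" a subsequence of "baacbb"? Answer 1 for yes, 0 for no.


Check if "cb" is a subsequence of "baacbb"
Greedy scan:
  Position 0 ('b'): no match needed
  Position 1 ('a'): no match needed
  Position 2 ('a'): no match needed
  Position 3 ('c'): matches sub[0] = 'c'
  Position 4 ('b'): matches sub[1] = 'b'
  Position 5 ('b'): no match needed
All 2 characters matched => is a subsequence

1


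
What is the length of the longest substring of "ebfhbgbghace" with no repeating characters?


Input: "ebfhbgbghace"
Sliding window (track last position of each char):
  Position 0 ('e'): window [0,0] length 1 -- new best
  Position 1 ('b'): window [0,1] length 2 -- new best
  Position 2 ('f'): window [0,2] length 3 -- new best
  Position 3 ('h'): window [0,3] length 4 -- new best
  Position 4 ('b'): repeat (last at 1), move window start to 2
  Position 4 ('b'): window [2,4] length 3
  Position 5 ('g'): window [2,5] length 4
  Position 6 ('b'): repeat (last at 4), move window start to 5
  Position 6 ('b'): window [5,6] length 2
  Position 7 ('g'): repeat (last at 5), move window start to 6
  Position 7 ('g'): window [6,7] length 2
  Position 8 ('h'): window [6,8] length 3
  Position 9 ('a'): window [6,9] length 4
  Position 10 ('c'): window [6,10] length 5 -- new best
  Position 11 ('e'): window [6,11] length 6 -- new best
Longest substring with no repeats: "bghace" with length 6

6


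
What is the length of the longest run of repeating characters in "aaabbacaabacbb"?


Input: "aaabbacaabacbb"
Scanning for longest run:
  Position 1 ('a'): continues run of 'a', length=2
  Position 2 ('a'): continues run of 'a', length=3
  Position 3 ('b'): new char, reset run to 1
  Position 4 ('b'): continues run of 'b', length=2
  Position 5 ('a'): new char, reset run to 1
  Position 6 ('c'): new char, reset run to 1
  Position 7 ('a'): new char, reset run to 1
  Position 8 ('a'): continues run of 'a', length=2
  Position 9 ('b'): new char, reset run to 1
  Position 10 ('a'): new char, reset run to 1
  Position 11 ('c'): new char, reset run to 1
  Position 12 ('b'): new char, reset run to 1
  Position 13 ('b'): continues run of 'b', length=2
Longest run: 'a' with length 3

3


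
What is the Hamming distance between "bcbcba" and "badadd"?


Comparing "bcbcba" and "badadd" position by position:
  Position 0: 'b' vs 'b' => same
  Position 1: 'c' vs 'a' => differ
  Position 2: 'b' vs 'd' => differ
  Position 3: 'c' vs 'a' => differ
  Position 4: 'b' vs 'd' => differ
  Position 5: 'a' vs 'd' => differ
Total differences (Hamming distance): 5

5


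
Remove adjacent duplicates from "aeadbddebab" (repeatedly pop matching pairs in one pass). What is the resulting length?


Input: aeadbddebab
Stack-based adjacent duplicate removal:
  Read 'a': push. Stack: a
  Read 'e': push. Stack: ae
  Read 'a': push. Stack: aea
  Read 'd': push. Stack: aead
  Read 'b': push. Stack: aeadb
  Read 'd': push. Stack: aeadbd
  Read 'd': matches stack top 'd' => pop. Stack: aeadb
  Read 'e': push. Stack: aeadbe
  Read 'b': push. Stack: aeadbeb
  Read 'a': push. Stack: aeadbeba
  Read 'b': push. Stack: aeadbebab
Final stack: "aeadbebab" (length 9)

9


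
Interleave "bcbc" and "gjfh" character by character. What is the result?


Interleaving "bcbc" and "gjfh":
  Position 0: 'b' from first, 'g' from second => "bg"
  Position 1: 'c' from first, 'j' from second => "cj"
  Position 2: 'b' from first, 'f' from second => "bf"
  Position 3: 'c' from first, 'h' from second => "ch"
Result: bgcjbfch

bgcjbfch


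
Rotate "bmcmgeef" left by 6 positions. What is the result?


Input: "bmcmgeef", rotate left by 6
First 6 characters: "bmcmge"
Remaining characters: "ef"
Concatenate remaining + first: "ef" + "bmcmge" = "efbmcmge"

efbmcmge


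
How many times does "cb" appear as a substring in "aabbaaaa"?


Searching for "cb" in "aabbaaaa"
Scanning each position:
  Position 0: "aa" => no
  Position 1: "ab" => no
  Position 2: "bb" => no
  Position 3: "ba" => no
  Position 4: "aa" => no
  Position 5: "aa" => no
  Position 6: "aa" => no
Total occurrences: 0

0


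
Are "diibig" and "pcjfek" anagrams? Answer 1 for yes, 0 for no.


Strings: "diibig", "pcjfek"
Sorted first:  bdgiii
Sorted second: cefjkp
Differ at position 0: 'b' vs 'c' => not anagrams

0


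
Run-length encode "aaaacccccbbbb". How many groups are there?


Input: aaaacccccbbbb
Scanning for consecutive runs:
  Group 1: 'a' x 4 (positions 0-3)
  Group 2: 'c' x 5 (positions 4-8)
  Group 3: 'b' x 4 (positions 9-12)
Total groups: 3

3


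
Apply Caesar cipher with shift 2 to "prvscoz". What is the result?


Caesar cipher: shift "prvscoz" by 2
  'p' (pos 15) + 2 = pos 17 = 'r'
  'r' (pos 17) + 2 = pos 19 = 't'
  'v' (pos 21) + 2 = pos 23 = 'x'
  's' (pos 18) + 2 = pos 20 = 'u'
  'c' (pos 2) + 2 = pos 4 = 'e'
  'o' (pos 14) + 2 = pos 16 = 'q'
  'z' (pos 25) + 2 = pos 1 = 'b'
Result: rtxueqb

rtxueqb


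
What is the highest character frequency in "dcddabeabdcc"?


Input: dcddabeabdcc
Character counts:
  'a': 2
  'b': 2
  'c': 3
  'd': 4
  'e': 1
Maximum frequency: 4

4


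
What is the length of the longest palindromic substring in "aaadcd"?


Input: "aaadcd"
Checking substrings for palindromes:
  [0:3] "aaa" (len 3) => palindrome
  [3:6] "dcd" (len 3) => palindrome
  [0:2] "aa" (len 2) => palindrome
  [1:3] "aa" (len 2) => palindrome
Longest palindromic substring: "aaa" with length 3

3


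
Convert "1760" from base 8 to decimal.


Input: "1760" in base 8
Positional expansion:
  Digit '1' (value 1) x 8^3 = 512
  Digit '7' (value 7) x 8^2 = 448
  Digit '6' (value 6) x 8^1 = 48
  Digit '0' (value 0) x 8^0 = 0
Sum = 1008

1008


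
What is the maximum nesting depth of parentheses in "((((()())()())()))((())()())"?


Input: "((((()())()())()))((())()())"
Tracking depth:
  Position 0 '(': depth becomes 1
  Position 1 '(': depth becomes 2
  Position 2 '(': depth becomes 3
  Position 3 '(': depth becomes 4
  Position 4 '(': depth becomes 5
  Position 5 ')': depth becomes 4
  Position 6 '(': depth becomes 5
  Position 7 ')': depth becomes 4
  Position 8 ')': depth becomes 3
  Position 9 '(': depth becomes 4
  Position 10 ')': depth becomes 3
  Position 11 '(': depth becomes 4
  Position 12 ')': depth becomes 3
  Position 13 ')': depth becomes 2
  Position 14 '(': depth becomes 3
  Position 15 ')': depth becomes 2
  Position 16 ')': depth becomes 1
  Position 17 ')': depth becomes 0
  Position 18 '(': depth becomes 1
  Position 19 '(': depth becomes 2
  Position 20 '(': depth becomes 3
  Position 21 ')': depth becomes 2
  Position 22 ')': depth becomes 1
  Position 23 '(': depth becomes 2
  Position 24 ')': depth becomes 1
  Position 25 '(': depth becomes 2
  Position 26 ')': depth becomes 1
  Position 27 ')': depth becomes 0
Maximum depth reached: 5

5


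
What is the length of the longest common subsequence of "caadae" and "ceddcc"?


LCS of "caadae" and "ceddcc"
DP table:
           c    e    d    d    c    c
      0    0    0    0    0    0    0
  c   0    1    1    1    1    1    1
  a   0    1    1    1    1    1    1
  a   0    1    1    1    1    1    1
  d   0    1    1    2    2    2    2
  a   0    1    1    2    2    2    2
  e   0    1    2    2    2    2    2
LCS length = dp[6][6] = 2

2


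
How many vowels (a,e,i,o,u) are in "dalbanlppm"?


Input: dalbanlppm
Checking each character:
  'd' at position 0: consonant
  'a' at position 1: vowel (running total: 1)
  'l' at position 2: consonant
  'b' at position 3: consonant
  'a' at position 4: vowel (running total: 2)
  'n' at position 5: consonant
  'l' at position 6: consonant
  'p' at position 7: consonant
  'p' at position 8: consonant
  'm' at position 9: consonant
Total vowels: 2

2


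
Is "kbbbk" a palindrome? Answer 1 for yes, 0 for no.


Input: kbbbk
Reversed: kbbbk
  Compare pos 0 ('k') with pos 4 ('k'): match
  Compare pos 1 ('b') with pos 3 ('b'): match
Result: palindrome

1


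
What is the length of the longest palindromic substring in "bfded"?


Input: "bfded"
Checking substrings for palindromes:
  [2:5] "ded" (len 3) => palindrome
Longest palindromic substring: "ded" with length 3

3


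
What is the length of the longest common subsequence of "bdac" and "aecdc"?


LCS of "bdac" and "aecdc"
DP table:
           a    e    c    d    c
      0    0    0    0    0    0
  b   0    0    0    0    0    0
  d   0    0    0    0    1    1
  a   0    1    1    1    1    1
  c   0    1    1    2    2    2
LCS length = dp[4][5] = 2

2


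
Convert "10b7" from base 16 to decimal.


Input: "10b7" in base 16
Positional expansion:
  Digit '1' (value 1) x 16^3 = 4096
  Digit '0' (value 0) x 16^2 = 0
  Digit 'b' (value 11) x 16^1 = 176
  Digit '7' (value 7) x 16^0 = 7
Sum = 4279

4279


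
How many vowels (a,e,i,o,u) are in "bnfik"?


Input: bnfik
Checking each character:
  'b' at position 0: consonant
  'n' at position 1: consonant
  'f' at position 2: consonant
  'i' at position 3: vowel (running total: 1)
  'k' at position 4: consonant
Total vowels: 1

1


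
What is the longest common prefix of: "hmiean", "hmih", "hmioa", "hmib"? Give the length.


Words: hmiean, hmih, hmioa, hmib
  Position 0: all 'h' => match
  Position 1: all 'm' => match
  Position 2: all 'i' => match
  Position 3: ('e', 'h', 'o', 'b') => mismatch, stop
LCP = "hmi" (length 3)

3


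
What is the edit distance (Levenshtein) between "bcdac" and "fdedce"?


Computing edit distance: "bcdac" -> "fdedce"
DP table:
           f    d    e    d    c    e
      0    1    2    3    4    5    6
  b   1    1    2    3    4    5    6
  c   2    2    2    3    4    4    5
  d   3    3    2    3    3    4    5
  a   4    4    3    3    4    4    5
  c   5    5    4    4    4    4    5
Edit distance = dp[5][6] = 5

5


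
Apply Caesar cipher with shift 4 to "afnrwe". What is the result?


Caesar cipher: shift "afnrwe" by 4
  'a' (pos 0) + 4 = pos 4 = 'e'
  'f' (pos 5) + 4 = pos 9 = 'j'
  'n' (pos 13) + 4 = pos 17 = 'r'
  'r' (pos 17) + 4 = pos 21 = 'v'
  'w' (pos 22) + 4 = pos 0 = 'a'
  'e' (pos 4) + 4 = pos 8 = 'i'
Result: ejrvai

ejrvai


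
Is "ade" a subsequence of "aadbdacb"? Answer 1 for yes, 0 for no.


Check if "ade" is a subsequence of "aadbdacb"
Greedy scan:
  Position 0 ('a'): matches sub[0] = 'a'
  Position 1 ('a'): no match needed
  Position 2 ('d'): matches sub[1] = 'd'
  Position 3 ('b'): no match needed
  Position 4 ('d'): no match needed
  Position 5 ('a'): no match needed
  Position 6 ('c'): no match needed
  Position 7 ('b'): no match needed
Only matched 2/3 characters => not a subsequence

0
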